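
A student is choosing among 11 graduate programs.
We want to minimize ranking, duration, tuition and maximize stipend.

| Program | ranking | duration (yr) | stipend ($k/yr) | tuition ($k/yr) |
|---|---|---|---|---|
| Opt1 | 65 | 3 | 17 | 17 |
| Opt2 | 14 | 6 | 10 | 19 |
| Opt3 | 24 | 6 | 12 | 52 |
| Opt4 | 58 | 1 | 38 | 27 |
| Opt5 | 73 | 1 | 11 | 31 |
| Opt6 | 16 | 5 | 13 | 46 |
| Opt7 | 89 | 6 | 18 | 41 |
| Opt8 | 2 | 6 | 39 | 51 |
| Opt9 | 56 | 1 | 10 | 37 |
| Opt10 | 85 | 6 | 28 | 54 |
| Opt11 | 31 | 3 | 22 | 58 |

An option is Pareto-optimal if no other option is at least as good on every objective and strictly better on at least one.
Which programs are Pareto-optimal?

Opt1: not dominated (best tuition).
Opt2: not dominated.
Opt3: dominated by Opt6 (ranking 16≤24, duration 5≤6, stipend 13≥12, tuition 46≤52).
Opt4: not dominated.
Opt5: dominated by Opt4 (ranking 58≤73, duration 1≤1, stipend 38≥11, tuition 27≤31).
Opt6: not dominated.
Opt7: dominated by Opt4 (ranking 58≤89, duration 1≤6, stipend 38≥18, tuition 27≤41).
Opt8: not dominated (best ranking).
Opt9: not dominated.
Opt10: dominated by Opt4 (ranking 58≤85, duration 1≤6, stipend 38≥28, tuition 27≤54).
Opt11: not dominated.

Opt1, Opt2, Opt4, Opt6, Opt8, Opt9, Opt11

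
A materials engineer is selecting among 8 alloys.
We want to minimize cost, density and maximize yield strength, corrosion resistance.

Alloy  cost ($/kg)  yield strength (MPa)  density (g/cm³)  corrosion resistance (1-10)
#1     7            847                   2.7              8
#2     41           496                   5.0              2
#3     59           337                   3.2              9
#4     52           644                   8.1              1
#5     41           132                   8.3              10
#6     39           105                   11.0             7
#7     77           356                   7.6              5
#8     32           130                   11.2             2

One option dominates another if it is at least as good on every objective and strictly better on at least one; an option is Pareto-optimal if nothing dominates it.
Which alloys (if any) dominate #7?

#1: cost 7≤77, yield strength 847≥356, density 2.7≤7.6, corrosion resistance 8≥5 — dominates #7.
Others (#2, #3, #4, #5, #6, #8) are each worse than #7 on at least one objective.

#1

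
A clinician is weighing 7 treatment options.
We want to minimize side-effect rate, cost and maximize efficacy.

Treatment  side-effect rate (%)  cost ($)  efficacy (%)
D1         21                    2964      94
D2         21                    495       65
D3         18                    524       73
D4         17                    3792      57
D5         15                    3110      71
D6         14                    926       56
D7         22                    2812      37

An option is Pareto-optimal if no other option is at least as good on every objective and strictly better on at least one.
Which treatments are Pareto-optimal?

D1, D2, D3, D5, D6

D1: not dominated (best efficacy).
D2: not dominated (best cost).
D3: not dominated.
D4: dominated by D5 (side-effect rate 15≤17, cost 3110≤3792, efficacy 71≥57).
D5: not dominated.
D6: not dominated (best side-effect rate).
D7: dominated by D2 (side-effect rate 21≤22, cost 495≤2812, efficacy 65≥37).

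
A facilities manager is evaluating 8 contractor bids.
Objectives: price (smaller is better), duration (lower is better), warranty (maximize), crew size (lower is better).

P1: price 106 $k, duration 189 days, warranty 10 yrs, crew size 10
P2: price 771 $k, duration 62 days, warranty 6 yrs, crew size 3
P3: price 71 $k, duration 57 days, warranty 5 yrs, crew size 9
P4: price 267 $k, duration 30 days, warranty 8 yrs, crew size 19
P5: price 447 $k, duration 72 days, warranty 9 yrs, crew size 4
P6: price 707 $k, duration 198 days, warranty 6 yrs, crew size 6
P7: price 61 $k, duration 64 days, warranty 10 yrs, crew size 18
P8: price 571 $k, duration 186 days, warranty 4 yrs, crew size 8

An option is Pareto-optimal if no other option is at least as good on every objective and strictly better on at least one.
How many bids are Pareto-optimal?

6

P1: not dominated.
P2: not dominated (best crew size).
P3: not dominated.
P4: not dominated (best duration).
P5: not dominated.
P6: dominated by P5 (price 447≤707, duration 72≤198, warranty 9≥6, crew size 4≤6).
P7: not dominated (best price).
P8: dominated by P5 (price 447≤571, duration 72≤186, warranty 9≥4, crew size 4≤8).
Pareto-optimal: P1, P2, P3, P4, P5, P7 → 6.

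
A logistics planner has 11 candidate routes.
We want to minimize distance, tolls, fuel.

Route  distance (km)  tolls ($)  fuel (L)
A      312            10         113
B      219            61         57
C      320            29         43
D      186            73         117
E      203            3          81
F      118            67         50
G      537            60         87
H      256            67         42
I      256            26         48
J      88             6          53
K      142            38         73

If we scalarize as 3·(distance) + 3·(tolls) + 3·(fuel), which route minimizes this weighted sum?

J

A: 3·312 + 3·10 + 3·113 = 1305
B: 3·219 + 3·61 + 3·57 = 1011
C: 3·320 + 3·29 + 3·43 = 1176
D: 3·186 + 3·73 + 3·117 = 1128
E: 3·203 + 3·3 + 3·81 = 861
F: 3·118 + 3·67 + 3·50 = 705
G: 3·537 + 3·60 + 3·87 = 2052
H: 3·256 + 3·67 + 3·42 = 1095
I: 3·256 + 3·26 + 3·48 = 990
J: 3·88 + 3·6 + 3·53 = 441
K: 3·142 + 3·38 + 3·73 = 759
Lowest: J at 441.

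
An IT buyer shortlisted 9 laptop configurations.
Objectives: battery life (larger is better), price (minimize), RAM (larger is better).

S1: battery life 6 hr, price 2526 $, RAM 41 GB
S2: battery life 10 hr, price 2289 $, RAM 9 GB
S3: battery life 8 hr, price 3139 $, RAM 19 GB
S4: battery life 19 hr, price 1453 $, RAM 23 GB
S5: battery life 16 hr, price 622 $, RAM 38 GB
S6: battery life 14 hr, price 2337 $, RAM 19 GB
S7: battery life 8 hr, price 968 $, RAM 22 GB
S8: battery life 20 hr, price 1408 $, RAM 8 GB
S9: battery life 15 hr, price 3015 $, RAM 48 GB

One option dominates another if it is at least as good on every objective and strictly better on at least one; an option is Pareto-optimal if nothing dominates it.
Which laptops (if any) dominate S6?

S4, S5

S4: battery life 19≥14, price 1453≤2337, RAM 23≥19 — dominates S6.
S5: battery life 16≥14, price 622≤2337, RAM 38≥19 — dominates S6.
Others (S1, S2, S3, S7, S8, S9) are each worse than S6 on at least one objective.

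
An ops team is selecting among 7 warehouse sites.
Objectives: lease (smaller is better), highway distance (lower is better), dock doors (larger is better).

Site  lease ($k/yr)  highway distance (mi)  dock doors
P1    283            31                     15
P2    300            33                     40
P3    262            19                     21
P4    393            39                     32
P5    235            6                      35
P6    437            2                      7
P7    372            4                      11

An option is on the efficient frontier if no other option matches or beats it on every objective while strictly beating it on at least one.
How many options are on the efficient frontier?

P1: dominated by P3 (lease 262≤283, highway distance 19≤31, dock doors 21≥15).
P2: not dominated (best dock doors).
P3: dominated by P5 (lease 235≤262, highway distance 6≤19, dock doors 35≥21).
P4: dominated by P2 (lease 300≤393, highway distance 33≤39, dock doors 40≥32).
P5: not dominated (best lease).
P6: not dominated (best highway distance).
P7: not dominated.
Pareto-optimal: P2, P5, P6, P7 → 4.

4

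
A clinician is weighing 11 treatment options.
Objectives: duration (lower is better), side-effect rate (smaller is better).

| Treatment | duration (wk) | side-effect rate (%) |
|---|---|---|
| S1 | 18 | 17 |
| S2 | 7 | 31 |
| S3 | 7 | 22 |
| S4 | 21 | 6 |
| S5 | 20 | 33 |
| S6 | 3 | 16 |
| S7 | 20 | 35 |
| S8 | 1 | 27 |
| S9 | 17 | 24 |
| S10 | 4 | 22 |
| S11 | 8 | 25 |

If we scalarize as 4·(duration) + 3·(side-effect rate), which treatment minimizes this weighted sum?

S1: 4·18 + 3·17 = 123
S2: 4·7 + 3·31 = 121
S3: 4·7 + 3·22 = 94
S4: 4·21 + 3·6 = 102
S5: 4·20 + 3·33 = 179
S6: 4·3 + 3·16 = 60
S7: 4·20 + 3·35 = 185
S8: 4·1 + 3·27 = 85
S9: 4·17 + 3·24 = 140
S10: 4·4 + 3·22 = 82
S11: 4·8 + 3·25 = 107
Lowest: S6 at 60.

S6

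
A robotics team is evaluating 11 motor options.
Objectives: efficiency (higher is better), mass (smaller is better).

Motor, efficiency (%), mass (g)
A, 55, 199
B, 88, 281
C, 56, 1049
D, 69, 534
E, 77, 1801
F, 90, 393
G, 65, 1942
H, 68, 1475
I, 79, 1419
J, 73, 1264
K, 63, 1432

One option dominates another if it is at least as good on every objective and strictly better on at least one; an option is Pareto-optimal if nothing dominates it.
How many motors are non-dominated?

A: not dominated (best mass).
B: not dominated.
C: dominated by B (efficiency 88≥56, mass 281≤1049).
D: dominated by B (efficiency 88≥69, mass 281≤534).
E: dominated by B (efficiency 88≥77, mass 281≤1801).
F: not dominated (best efficiency).
G: dominated by B (efficiency 88≥65, mass 281≤1942).
H: dominated by B (efficiency 88≥68, mass 281≤1475).
I: dominated by B (efficiency 88≥79, mass 281≤1419).
J: dominated by B (efficiency 88≥73, mass 281≤1264).
K: dominated by B (efficiency 88≥63, mass 281≤1432).
Pareto-optimal: A, B, F → 3.

3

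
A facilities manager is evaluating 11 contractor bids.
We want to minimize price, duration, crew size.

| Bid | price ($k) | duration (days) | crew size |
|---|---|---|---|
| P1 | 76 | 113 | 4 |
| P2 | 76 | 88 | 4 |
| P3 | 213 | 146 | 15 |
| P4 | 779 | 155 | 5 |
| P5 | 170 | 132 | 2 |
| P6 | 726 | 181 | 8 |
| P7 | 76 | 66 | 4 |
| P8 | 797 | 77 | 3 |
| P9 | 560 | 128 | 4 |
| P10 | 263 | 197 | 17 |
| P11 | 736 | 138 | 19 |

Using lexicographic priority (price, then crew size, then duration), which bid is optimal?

P7

First minimize price: best is 76, kept {P1, P2, P7}.
Then minimize crew size: best is 4, kept {P1, P2, P7}.
Then minimize duration: best is 66, kept {P7}.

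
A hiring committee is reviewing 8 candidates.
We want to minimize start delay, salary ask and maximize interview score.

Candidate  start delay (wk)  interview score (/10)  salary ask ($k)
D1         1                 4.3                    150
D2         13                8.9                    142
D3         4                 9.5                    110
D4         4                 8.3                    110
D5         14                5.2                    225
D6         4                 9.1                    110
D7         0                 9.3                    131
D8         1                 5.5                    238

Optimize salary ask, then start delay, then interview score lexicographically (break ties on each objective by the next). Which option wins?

D3

First minimize salary ask: best is 110, kept {D3, D4, D6}.
Then minimize start delay: best is 4, kept {D3, D4, D6}.
Then maximize interview score: best is 9.5, kept {D3}.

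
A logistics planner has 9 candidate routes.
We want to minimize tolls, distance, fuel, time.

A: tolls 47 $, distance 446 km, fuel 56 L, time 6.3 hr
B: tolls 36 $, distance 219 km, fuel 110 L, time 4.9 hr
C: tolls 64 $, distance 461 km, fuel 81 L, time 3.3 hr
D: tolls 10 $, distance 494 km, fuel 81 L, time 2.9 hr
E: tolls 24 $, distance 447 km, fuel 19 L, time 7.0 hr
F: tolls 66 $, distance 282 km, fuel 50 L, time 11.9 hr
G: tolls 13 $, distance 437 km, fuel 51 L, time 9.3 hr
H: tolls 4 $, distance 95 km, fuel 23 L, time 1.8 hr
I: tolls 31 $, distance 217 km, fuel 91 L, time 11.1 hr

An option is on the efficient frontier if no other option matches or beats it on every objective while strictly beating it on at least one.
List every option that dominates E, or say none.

none

A: worse on tolls (47 vs 24).
B: worse on tolls (36 vs 24).
C: worse on tolls (64 vs 24).
D: worse on distance (494 vs 447).
F: worse on tolls (66 vs 24).
G: worse on fuel (51 vs 19).
H: worse on fuel (23 vs 19).
I: worse on tolls (31 vs 24).
No option dominates E.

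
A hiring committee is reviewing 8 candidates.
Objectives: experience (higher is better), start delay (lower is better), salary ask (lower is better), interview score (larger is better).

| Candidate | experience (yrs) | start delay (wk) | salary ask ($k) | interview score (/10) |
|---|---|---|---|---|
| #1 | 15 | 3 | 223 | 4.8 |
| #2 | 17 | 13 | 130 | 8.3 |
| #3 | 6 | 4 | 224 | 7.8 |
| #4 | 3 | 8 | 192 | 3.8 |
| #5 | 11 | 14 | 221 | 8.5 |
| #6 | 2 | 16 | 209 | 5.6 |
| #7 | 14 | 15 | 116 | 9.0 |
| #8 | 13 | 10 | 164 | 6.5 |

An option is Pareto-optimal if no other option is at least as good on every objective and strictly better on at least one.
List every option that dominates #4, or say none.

none

#1: worse on salary ask (223 vs 192).
#2: worse on start delay (13 vs 8).
#3: worse on salary ask (224 vs 192).
#5: worse on start delay (14 vs 8).
#6: worse on experience (2 vs 3).
#7: worse on start delay (15 vs 8).
#8: worse on start delay (10 vs 8).
No option dominates #4.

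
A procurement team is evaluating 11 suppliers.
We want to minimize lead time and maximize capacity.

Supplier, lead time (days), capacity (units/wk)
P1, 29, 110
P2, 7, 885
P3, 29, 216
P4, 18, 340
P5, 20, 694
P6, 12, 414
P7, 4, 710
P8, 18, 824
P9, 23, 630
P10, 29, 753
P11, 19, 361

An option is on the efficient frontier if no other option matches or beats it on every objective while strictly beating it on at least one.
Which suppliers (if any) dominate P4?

P2: lead time 7≤18, capacity 885≥340 — dominates P4.
P6: lead time 12≤18, capacity 414≥340 — dominates P4.
P7: lead time 4≤18, capacity 710≥340 — dominates P4.
P8: lead time 18≤18, capacity 824≥340 — dominates P4.
Others (P1, P3, P5, P9, P10, P11) are each worse than P4 on at least one objective.

P2, P6, P7, P8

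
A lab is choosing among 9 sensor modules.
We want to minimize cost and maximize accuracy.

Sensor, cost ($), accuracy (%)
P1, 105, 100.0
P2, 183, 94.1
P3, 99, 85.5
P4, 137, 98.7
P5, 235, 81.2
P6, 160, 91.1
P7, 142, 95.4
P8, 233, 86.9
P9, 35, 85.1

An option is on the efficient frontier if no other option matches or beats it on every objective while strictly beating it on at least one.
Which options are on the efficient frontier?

P1: not dominated (best accuracy).
P2: dominated by P1 (cost 105≤183, accuracy 100.0≥94.1).
P3: not dominated.
P4: dominated by P1 (cost 105≤137, accuracy 100.0≥98.7).
P5: dominated by P1 (cost 105≤235, accuracy 100.0≥81.2).
P6: dominated by P1 (cost 105≤160, accuracy 100.0≥91.1).
P7: dominated by P1 (cost 105≤142, accuracy 100.0≥95.4).
P8: dominated by P1 (cost 105≤233, accuracy 100.0≥86.9).
P9: not dominated (best cost).

P1, P3, P9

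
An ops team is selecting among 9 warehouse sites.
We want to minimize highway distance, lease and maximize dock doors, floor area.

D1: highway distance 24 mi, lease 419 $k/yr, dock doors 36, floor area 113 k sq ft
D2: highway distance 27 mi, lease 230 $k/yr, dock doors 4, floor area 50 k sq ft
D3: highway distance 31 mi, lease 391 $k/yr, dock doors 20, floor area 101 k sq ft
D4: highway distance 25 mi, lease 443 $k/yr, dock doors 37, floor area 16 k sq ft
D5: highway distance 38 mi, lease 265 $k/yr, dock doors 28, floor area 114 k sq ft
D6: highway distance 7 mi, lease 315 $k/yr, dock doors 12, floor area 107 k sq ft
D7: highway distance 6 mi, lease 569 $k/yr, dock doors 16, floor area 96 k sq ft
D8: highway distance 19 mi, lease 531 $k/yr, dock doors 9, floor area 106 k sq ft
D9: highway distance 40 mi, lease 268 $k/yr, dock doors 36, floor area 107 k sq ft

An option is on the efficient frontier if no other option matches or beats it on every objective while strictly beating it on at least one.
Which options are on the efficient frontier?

D1: not dominated.
D2: not dominated (best lease).
D3: not dominated.
D4: not dominated (best dock doors).
D5: not dominated (best floor area).
D6: not dominated.
D7: not dominated (best highway distance).
D8: dominated by D6 (highway distance 7≤19, lease 315≤531, dock doors 12≥9, floor area 107≥106).
D9: not dominated.

D1, D2, D3, D4, D5, D6, D7, D9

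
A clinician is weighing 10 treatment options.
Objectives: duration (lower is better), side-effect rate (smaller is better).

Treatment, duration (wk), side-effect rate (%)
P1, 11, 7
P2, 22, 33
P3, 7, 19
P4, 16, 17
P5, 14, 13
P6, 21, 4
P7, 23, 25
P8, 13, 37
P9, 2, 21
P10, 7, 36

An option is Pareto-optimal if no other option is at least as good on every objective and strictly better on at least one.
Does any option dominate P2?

P1 vs P2: duration 11≤22, side-effect rate 7≤33 — P1 is at least as good on every objective and strictly better on at least one, so P1 dominates P2.

Yes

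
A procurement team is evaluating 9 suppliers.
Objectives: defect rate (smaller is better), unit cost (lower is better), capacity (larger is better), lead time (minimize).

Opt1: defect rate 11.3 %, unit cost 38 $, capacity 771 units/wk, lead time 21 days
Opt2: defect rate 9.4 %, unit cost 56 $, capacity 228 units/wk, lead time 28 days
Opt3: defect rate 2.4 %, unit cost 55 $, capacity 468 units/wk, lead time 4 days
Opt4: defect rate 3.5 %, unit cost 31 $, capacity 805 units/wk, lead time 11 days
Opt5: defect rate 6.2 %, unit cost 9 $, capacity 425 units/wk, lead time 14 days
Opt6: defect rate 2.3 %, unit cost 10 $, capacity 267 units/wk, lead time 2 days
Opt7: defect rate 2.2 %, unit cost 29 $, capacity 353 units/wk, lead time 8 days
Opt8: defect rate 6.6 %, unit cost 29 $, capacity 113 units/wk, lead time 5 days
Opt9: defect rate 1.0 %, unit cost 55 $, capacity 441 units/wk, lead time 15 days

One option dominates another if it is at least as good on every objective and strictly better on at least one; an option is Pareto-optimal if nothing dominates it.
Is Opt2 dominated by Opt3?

Yes

Opt3 vs Opt2: defect rate 2.4≤9.4, unit cost 55≤56, capacity 468≥228, lead time 4≤28 — Opt3 is at least as good on every objective with at least one strict improvement.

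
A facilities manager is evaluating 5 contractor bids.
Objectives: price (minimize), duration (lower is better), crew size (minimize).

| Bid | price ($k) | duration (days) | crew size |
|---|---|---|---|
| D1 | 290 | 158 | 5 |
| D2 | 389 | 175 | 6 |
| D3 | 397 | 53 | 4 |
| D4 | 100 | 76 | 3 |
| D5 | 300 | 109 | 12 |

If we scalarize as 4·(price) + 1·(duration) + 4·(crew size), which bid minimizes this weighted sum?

D1: 4·290 + 1·158 + 4·5 = 1338
D2: 4·389 + 1·175 + 4·6 = 1755
D3: 4·397 + 1·53 + 4·4 = 1657
D4: 4·100 + 1·76 + 4·3 = 488
D5: 4·300 + 1·109 + 4·12 = 1357
Lowest: D4 at 488.

D4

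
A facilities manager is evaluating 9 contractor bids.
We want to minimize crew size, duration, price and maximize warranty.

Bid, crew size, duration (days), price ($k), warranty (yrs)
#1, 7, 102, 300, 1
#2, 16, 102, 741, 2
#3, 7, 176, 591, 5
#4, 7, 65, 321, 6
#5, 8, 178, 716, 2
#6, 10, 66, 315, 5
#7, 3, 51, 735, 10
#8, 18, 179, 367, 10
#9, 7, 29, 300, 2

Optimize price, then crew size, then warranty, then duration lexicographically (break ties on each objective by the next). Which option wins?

#9

First minimize price: best is 300, kept {#1, #9}.
Then minimize crew size: best is 7, kept {#1, #9}.
Then maximize warranty: best is 2, kept {#9}.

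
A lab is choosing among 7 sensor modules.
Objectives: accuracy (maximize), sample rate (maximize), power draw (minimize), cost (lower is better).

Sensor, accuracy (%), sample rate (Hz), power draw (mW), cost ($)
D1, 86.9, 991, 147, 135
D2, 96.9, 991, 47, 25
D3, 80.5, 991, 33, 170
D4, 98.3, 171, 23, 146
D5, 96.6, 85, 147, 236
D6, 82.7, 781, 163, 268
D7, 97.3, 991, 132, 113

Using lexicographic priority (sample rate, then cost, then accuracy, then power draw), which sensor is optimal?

D2

First maximize sample rate: best is 991, kept {D1, D2, D3, D7}.
Then minimize cost: best is 25, kept {D2}.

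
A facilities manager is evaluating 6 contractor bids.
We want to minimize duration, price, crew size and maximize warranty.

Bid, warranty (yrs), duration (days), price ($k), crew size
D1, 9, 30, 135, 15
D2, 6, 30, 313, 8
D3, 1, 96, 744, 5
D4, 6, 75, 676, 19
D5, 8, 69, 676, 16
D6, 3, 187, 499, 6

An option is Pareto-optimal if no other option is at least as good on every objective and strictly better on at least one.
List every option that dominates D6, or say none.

D1: worse on crew size (15 vs 6).
D2: worse on crew size (8 vs 6).
D3: worse on warranty (1 vs 3).
D4: worse on price (676 vs 499).
D5: worse on price (676 vs 499).
No option dominates D6.

none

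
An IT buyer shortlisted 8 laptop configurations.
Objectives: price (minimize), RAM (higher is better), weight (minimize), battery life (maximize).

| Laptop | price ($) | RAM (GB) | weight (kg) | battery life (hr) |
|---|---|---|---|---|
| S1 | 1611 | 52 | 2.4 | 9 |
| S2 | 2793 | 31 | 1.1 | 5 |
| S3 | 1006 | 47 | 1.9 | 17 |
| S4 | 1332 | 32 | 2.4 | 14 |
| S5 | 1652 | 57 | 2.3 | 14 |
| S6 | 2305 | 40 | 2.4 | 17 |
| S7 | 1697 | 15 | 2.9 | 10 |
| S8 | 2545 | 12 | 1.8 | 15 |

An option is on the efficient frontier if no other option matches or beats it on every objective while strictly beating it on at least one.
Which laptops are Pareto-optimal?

S1: not dominated.
S2: not dominated (best weight).
S3: not dominated (best price).
S4: dominated by S3 (price 1006≤1332, RAM 47≥32, weight 1.9≤2.4, battery life 17≥14).
S5: not dominated (best RAM).
S6: dominated by S3 (price 1006≤2305, RAM 47≥40, weight 1.9≤2.4, battery life 17≥17).
S7: dominated by S3 (price 1006≤1697, RAM 47≥15, weight 1.9≤2.9, battery life 17≥10).
S8: not dominated.

S1, S2, S3, S5, S8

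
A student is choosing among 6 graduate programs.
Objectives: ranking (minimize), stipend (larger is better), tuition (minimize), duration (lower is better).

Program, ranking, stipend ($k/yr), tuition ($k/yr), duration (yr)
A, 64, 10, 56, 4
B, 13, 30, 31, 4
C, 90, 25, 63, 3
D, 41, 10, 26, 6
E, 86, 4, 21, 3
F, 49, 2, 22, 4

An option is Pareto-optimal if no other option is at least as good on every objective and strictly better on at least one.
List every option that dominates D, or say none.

A: worse on ranking (64 vs 41).
B: worse on tuition (31 vs 26).
C: worse on ranking (90 vs 41).
E: worse on ranking (86 vs 41).
F: worse on ranking (49 vs 41).
No option dominates D.

none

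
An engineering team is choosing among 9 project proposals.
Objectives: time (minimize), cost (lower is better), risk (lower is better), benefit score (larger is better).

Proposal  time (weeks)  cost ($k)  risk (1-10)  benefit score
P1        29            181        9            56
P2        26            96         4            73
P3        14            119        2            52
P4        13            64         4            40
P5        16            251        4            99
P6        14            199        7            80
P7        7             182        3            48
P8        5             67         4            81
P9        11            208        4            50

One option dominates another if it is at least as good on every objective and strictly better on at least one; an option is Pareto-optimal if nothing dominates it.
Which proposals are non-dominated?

P1: dominated by P2 (time 26≤29, cost 96≤181, risk 4≤9, benefit score 73≥56).
P2: dominated by P8 (time 5≤26, cost 67≤96, risk 4≤4, benefit score 81≥73).
P3: not dominated (best risk).
P4: not dominated (best cost).
P5: not dominated (best benefit score).
P6: dominated by P8 (time 5≤14, cost 67≤199, risk 4≤7, benefit score 81≥80).
P7: not dominated.
P8: not dominated (best time).
P9: dominated by P8 (time 5≤11, cost 67≤208, risk 4≤4, benefit score 81≥50).

P3, P4, P5, P7, P8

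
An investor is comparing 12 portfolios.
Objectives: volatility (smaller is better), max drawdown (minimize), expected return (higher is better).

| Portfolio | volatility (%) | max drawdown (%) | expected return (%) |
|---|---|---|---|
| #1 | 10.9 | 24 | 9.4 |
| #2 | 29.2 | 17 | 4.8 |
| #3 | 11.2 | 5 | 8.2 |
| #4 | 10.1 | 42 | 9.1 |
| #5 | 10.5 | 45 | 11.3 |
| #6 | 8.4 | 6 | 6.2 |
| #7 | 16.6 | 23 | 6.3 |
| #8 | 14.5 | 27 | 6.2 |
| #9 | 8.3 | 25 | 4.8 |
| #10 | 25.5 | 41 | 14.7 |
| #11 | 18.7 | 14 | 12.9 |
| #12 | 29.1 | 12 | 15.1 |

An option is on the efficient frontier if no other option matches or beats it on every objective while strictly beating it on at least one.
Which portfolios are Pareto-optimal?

#1, #3, #4, #5, #6, #9, #10, #11, #12

#1: not dominated.
#2: dominated by #3 (volatility 11.2≤29.2, max drawdown 5≤17, expected return 8.2≥4.8).
#3: not dominated (best max drawdown).
#4: not dominated.
#5: not dominated.
#6: not dominated.
#7: dominated by #3 (volatility 11.2≤16.6, max drawdown 5≤23, expected return 8.2≥6.3).
#8: dominated by #1 (volatility 10.9≤14.5, max drawdown 24≤27, expected return 9.4≥6.2).
#9: not dominated (best volatility).
#10: not dominated.
#11: not dominated.
#12: not dominated (best expected return).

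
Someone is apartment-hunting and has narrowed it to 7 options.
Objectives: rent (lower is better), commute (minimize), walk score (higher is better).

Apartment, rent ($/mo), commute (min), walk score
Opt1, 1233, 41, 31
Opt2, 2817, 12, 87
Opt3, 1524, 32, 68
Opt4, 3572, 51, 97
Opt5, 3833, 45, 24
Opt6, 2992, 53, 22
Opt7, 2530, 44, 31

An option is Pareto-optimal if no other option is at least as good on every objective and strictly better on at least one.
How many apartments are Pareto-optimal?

4

Opt1: not dominated (best rent).
Opt2: not dominated (best commute).
Opt3: not dominated.
Opt4: not dominated (best walk score).
Opt5: dominated by Opt1 (rent 1233≤3833, commute 41≤45, walk score 31≥24).
Opt6: dominated by Opt1 (rent 1233≤2992, commute 41≤53, walk score 31≥22).
Opt7: dominated by Opt1 (rent 1233≤2530, commute 41≤44, walk score 31≥31).
Pareto-optimal: Opt1, Opt2, Opt3, Opt4 → 4.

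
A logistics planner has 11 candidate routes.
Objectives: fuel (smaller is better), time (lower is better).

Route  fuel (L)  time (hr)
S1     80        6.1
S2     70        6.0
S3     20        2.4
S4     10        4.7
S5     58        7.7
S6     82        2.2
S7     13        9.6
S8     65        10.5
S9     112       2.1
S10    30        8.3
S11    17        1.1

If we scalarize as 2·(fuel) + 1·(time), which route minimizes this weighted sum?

S4

S1: 2·80 + 1·6.1 = 166.1
S2: 2·70 + 1·6.0 = 146.0
S3: 2·20 + 1·2.4 = 42.4
S4: 2·10 + 1·4.7 = 24.7
S5: 2·58 + 1·7.7 = 123.7
S6: 2·82 + 1·2.2 = 166.2
S7: 2·13 + 1·9.6 = 35.6
S8: 2·65 + 1·10.5 = 140.5
S9: 2·112 + 1·2.1 = 226.1
S10: 2·30 + 1·8.3 = 68.3
S11: 2·17 + 1·1.1 = 35.1
Lowest: S4 at 24.7.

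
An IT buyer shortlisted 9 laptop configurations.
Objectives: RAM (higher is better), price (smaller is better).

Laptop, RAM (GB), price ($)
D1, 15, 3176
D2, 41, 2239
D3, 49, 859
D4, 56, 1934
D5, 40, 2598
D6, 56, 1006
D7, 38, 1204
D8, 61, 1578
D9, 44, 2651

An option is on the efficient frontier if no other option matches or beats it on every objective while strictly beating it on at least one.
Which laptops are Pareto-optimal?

D3, D6, D8

D1: dominated by D2 (RAM 41≥15, price 2239≤3176).
D2: dominated by D3 (RAM 49≥41, price 859≤2239).
D3: not dominated (best price).
D4: dominated by D6 (RAM 56≥56, price 1006≤1934).
D5: dominated by D2 (RAM 41≥40, price 2239≤2598).
D6: not dominated.
D7: dominated by D3 (RAM 49≥38, price 859≤1204).
D8: not dominated (best RAM).
D9: dominated by D3 (RAM 49≥44, price 859≤2651).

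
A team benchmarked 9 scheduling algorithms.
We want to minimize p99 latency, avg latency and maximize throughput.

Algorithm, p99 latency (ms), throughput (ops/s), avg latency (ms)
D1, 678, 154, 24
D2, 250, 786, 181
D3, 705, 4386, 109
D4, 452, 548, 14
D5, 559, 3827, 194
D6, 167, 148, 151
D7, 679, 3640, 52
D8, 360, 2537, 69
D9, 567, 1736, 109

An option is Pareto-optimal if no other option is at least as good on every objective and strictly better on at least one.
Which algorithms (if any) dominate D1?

D4

D4: p99 latency 452≤678, throughput 548≥154, avg latency 14≤24 — dominates D1.
Others (D2, D3, D5, D6, D7, D8, D9) are each worse than D1 on at least one objective.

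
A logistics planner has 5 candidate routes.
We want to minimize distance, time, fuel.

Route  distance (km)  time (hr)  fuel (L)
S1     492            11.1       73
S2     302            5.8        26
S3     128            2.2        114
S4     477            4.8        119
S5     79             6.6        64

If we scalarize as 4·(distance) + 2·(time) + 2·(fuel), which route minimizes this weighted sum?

S1: 4·492 + 2·11.1 + 2·73 = 2136.2
S2: 4·302 + 2·5.8 + 2·26 = 1271.6
S3: 4·128 + 2·2.2 + 2·114 = 744.4
S4: 4·477 + 2·4.8 + 2·119 = 2155.6
S5: 4·79 + 2·6.6 + 2·64 = 457.2
Lowest: S5 at 457.2.

S5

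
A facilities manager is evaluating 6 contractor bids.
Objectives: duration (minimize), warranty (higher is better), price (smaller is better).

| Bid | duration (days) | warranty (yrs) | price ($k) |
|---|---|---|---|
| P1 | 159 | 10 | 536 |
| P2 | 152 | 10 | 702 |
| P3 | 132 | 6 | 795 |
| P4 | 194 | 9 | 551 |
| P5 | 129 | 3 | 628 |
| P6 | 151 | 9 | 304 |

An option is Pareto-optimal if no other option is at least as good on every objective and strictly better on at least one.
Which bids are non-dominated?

P1: not dominated.
P2: not dominated.
P3: not dominated.
P4: dominated by P1 (duration 159≤194, warranty 10≥9, price 536≤551).
P5: not dominated (best duration).
P6: not dominated (best price).

P1, P2, P3, P5, P6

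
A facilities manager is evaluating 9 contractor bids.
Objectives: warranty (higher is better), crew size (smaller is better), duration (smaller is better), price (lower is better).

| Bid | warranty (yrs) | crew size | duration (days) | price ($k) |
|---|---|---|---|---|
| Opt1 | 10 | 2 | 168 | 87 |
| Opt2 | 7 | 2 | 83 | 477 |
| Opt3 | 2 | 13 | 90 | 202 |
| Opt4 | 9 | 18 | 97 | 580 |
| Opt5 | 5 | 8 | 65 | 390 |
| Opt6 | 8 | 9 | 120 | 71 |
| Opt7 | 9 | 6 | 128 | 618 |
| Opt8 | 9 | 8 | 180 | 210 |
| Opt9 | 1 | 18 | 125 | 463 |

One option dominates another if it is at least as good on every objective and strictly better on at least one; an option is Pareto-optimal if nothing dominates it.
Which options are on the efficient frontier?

Opt1: not dominated (best warranty).
Opt2: not dominated.
Opt3: not dominated.
Opt4: not dominated.
Opt5: not dominated (best duration).
Opt6: not dominated (best price).
Opt7: not dominated.
Opt8: dominated by Opt1 (warranty 10≥9, crew size 2≤8, duration 168≤180, price 87≤210).
Opt9: dominated by Opt3 (warranty 2≥1, crew size 13≤18, duration 90≤125, price 202≤463).

Opt1, Opt2, Opt3, Opt4, Opt5, Opt6, Opt7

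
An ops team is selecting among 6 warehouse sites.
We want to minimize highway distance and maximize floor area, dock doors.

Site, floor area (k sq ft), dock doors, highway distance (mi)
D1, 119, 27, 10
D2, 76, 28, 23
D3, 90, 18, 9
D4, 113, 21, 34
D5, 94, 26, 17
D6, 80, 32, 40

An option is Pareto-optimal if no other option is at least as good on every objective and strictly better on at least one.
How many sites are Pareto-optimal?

4

D1: not dominated (best floor area).
D2: not dominated.
D3: not dominated (best highway distance).
D4: dominated by D1 (floor area 119≥113, dock doors 27≥21, highway distance 10≤34).
D5: dominated by D1 (floor area 119≥94, dock doors 27≥26, highway distance 10≤17).
D6: not dominated (best dock doors).
Pareto-optimal: D1, D2, D3, D6 → 4.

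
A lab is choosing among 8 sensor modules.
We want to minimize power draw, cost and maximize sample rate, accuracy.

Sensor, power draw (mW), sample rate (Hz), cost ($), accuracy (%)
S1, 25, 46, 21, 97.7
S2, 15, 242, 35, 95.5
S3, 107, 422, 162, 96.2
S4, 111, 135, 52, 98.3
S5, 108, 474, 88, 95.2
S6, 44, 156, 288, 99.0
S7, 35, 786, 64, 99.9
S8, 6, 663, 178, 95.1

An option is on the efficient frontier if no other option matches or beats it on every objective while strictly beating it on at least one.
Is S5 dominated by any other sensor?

Yes

S7 vs S5: power draw 35≤108, sample rate 786≥474, cost 64≤88, accuracy 99.9≥95.2 — S7 is at least as good on every objective and strictly better on at least one, so S7 dominates S5.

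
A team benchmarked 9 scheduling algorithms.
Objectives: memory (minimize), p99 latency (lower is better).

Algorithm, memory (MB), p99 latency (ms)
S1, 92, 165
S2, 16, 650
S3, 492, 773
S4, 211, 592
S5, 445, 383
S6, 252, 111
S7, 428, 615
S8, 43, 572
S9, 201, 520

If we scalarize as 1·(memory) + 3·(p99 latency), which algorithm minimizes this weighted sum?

S1: 1·92 + 3·165 = 587
S2: 1·16 + 3·650 = 1966
S3: 1·492 + 3·773 = 2811
S4: 1·211 + 3·592 = 1987
S5: 1·445 + 3·383 = 1594
S6: 1·252 + 3·111 = 585
S7: 1·428 + 3·615 = 2273
S8: 1·43 + 3·572 = 1759
S9: 1·201 + 3·520 = 1761
Lowest: S6 at 585.

S6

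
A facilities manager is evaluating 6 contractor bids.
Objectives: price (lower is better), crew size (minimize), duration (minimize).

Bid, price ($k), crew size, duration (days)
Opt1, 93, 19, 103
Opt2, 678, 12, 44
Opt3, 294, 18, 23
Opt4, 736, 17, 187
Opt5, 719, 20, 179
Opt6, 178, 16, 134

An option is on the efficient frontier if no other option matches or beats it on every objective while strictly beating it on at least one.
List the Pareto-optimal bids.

Opt1, Opt2, Opt3, Opt6

Opt1: not dominated (best price).
Opt2: not dominated (best crew size).
Opt3: not dominated (best duration).
Opt4: dominated by Opt2 (price 678≤736, crew size 12≤17, duration 44≤187).
Opt5: dominated by Opt1 (price 93≤719, crew size 19≤20, duration 103≤179).
Opt6: not dominated.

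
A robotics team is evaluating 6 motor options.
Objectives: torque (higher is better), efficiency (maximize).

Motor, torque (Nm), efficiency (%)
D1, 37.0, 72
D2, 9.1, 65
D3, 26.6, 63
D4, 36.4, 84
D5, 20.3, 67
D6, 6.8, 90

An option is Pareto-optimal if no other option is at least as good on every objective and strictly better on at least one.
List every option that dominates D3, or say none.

D1: torque 37.0≥26.6, efficiency 72≥63 — dominates D3.
D4: torque 36.4≥26.6, efficiency 84≥63 — dominates D3.
Others (D2, D5, D6) are each worse than D3 on at least one objective.

D1, D4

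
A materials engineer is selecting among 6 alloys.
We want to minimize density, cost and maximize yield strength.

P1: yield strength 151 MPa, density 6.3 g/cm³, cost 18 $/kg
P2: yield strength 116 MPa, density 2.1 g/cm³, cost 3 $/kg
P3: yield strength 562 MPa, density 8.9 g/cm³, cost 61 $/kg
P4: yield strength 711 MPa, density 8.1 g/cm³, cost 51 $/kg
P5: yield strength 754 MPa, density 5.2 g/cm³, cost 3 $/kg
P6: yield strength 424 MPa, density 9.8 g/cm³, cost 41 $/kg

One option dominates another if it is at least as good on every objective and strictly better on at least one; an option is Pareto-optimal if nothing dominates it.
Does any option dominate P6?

Yes

P5 vs P6: yield strength 754≥424, density 5.2≤9.8, cost 3≤41 — P5 is at least as good on every objective and strictly better on at least one, so P5 dominates P6.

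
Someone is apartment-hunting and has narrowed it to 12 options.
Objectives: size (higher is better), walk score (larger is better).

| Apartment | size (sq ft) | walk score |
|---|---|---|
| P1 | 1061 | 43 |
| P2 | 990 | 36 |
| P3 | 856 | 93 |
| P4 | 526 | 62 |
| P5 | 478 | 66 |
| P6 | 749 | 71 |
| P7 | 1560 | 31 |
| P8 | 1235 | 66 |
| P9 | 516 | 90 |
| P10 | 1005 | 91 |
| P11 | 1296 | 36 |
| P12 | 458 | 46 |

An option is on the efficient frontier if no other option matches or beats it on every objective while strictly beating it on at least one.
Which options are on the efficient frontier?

P3, P7, P8, P10, P11

P1: dominated by P8 (size 1235≥1061, walk score 66≥43).
P2: dominated by P1 (size 1061≥990, walk score 43≥36).
P3: not dominated (best walk score).
P4: dominated by P3 (size 856≥526, walk score 93≥62).
P5: dominated by P3 (size 856≥478, walk score 93≥66).
P6: dominated by P3 (size 856≥749, walk score 93≥71).
P7: not dominated (best size).
P8: not dominated.
P9: dominated by P3 (size 856≥516, walk score 93≥90).
P10: not dominated.
P11: not dominated.
P12: dominated by P3 (size 856≥458, walk score 93≥46).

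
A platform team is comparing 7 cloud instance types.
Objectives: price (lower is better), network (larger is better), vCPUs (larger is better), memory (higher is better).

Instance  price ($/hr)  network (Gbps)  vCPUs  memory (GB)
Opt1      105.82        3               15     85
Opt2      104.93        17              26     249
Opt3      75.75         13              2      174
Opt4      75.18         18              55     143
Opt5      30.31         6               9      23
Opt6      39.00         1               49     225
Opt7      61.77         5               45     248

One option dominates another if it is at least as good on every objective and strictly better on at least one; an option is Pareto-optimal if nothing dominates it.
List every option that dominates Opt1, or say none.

Opt2: price 104.93≤105.82, network 17≥3, vCPUs 26≥15, memory 249≥85 — dominates Opt1.
Opt4: price 75.18≤105.82, network 18≥3, vCPUs 55≥15, memory 143≥85 — dominates Opt1.
Opt7: price 61.77≤105.82, network 5≥3, vCPUs 45≥15, memory 248≥85 — dominates Opt1.
Others (Opt3, Opt5, Opt6) are each worse than Opt1 on at least one objective.

Opt2, Opt4, Opt7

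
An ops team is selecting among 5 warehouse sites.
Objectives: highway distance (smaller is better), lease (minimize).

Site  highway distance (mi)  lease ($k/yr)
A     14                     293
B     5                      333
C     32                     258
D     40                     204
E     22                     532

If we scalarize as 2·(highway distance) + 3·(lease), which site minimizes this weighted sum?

A: 2·14 + 3·293 = 907
B: 2·5 + 3·333 = 1009
C: 2·32 + 3·258 = 838
D: 2·40 + 3·204 = 692
E: 2·22 + 3·532 = 1640
Lowest: D at 692.

D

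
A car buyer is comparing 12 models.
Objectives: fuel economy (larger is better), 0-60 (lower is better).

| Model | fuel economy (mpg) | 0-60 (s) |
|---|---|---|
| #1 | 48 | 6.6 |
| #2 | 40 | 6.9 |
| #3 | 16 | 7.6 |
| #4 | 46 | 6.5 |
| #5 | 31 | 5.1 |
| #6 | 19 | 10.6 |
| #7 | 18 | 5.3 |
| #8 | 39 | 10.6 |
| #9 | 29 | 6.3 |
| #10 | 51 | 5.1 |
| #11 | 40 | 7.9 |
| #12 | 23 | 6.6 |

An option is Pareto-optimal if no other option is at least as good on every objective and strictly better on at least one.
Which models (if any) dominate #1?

#10: fuel economy 51≥48, 0-60 5.1≤6.6 — dominates #1.
Others (#2, #3, #4, #5, #6, #7, #8, #9, #11, #12) are each worse than #1 on at least one objective.

#10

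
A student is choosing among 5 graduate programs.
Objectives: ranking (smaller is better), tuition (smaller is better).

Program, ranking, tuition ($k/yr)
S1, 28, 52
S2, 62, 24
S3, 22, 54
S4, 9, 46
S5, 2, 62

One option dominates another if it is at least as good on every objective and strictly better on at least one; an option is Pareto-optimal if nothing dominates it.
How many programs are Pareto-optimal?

S1: dominated by S4 (ranking 9≤28, tuition 46≤52).
S2: not dominated (best tuition).
S3: dominated by S4 (ranking 9≤22, tuition 46≤54).
S4: not dominated.
S5: not dominated (best ranking).
Pareto-optimal: S2, S4, S5 → 3.

3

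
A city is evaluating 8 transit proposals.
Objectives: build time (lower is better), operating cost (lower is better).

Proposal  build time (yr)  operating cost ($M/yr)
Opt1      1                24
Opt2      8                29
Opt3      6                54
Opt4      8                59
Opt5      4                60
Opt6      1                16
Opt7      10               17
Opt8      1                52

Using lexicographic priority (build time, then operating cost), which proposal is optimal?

First minimize build time: best is 1, kept {Opt1, Opt6, Opt8}.
Then minimize operating cost: best is 16, kept {Opt6}.

Opt6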